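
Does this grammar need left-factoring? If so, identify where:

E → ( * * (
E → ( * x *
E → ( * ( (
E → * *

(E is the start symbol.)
Left-factoring is needed when two productions for the same non-terminal
share a common prefix on the right-hand side.

Productions for E:
  E → ( * * (
  E → ( * x *
  E → ( * ( (
  E → * *

Found common prefix '( *' in productions for E

Answer: Yes, E has productions with common prefix '( *'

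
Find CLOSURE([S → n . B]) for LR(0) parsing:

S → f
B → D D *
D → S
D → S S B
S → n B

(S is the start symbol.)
{ [B → . D D *], [D → . S S B], [D → . S], [S → . f], [S → . n B], [S → n . B] }

To compute CLOSURE, for each item [A → α.Bβ] where B is a non-terminal, add [B → .γ] for all productions B → γ; repeat for the newly added items until nothing changes.

Start with: [S → n . B]
  [S → n . B] has the dot before B: add [B → . D D *]
  [B → . D D *] has the dot before D: add [D → . S], [D → . S S B]
  [D → . S] has the dot before S: add [S → . f], [S → . n B]
No further items can be added.

CLOSURE = { [B → . D D *], [D → . S S B], [D → . S], [S → . f], [S → . n B], [S → n . B] }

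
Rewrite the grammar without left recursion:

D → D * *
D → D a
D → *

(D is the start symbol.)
D is directly left-recursive. The standard transformation for
  A → A α₁ | ... | A α_m | β₁ | ... | β_n
is
  A  → β₁ A' | ... | β_n A'
  A' → α₁ A' | ... | α_m A' | ε

D → * becomes D → * D'
D → D * * becomes D' → * * D'
D → D a becomes D' → a D'
Add D' → ε

Resulting grammar:
D → * D'
D' → * * D'
D' → a D'
D' → ε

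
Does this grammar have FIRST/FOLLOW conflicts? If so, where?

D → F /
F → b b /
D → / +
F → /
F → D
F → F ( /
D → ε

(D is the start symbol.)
Yes. D → F '/' with FOLLOW(D) on { '(', '/' }; D → '/' '+' with FOLLOW(D) on { '/' }; F → '/' with FOLLOW(F) on { '/' }; F → F '(' '/' with FOLLOW(F) on { '(', '/' }

A FIRST/FOLLOW conflict occurs when a non-terminal N has a nullable alternative N → β (β ⇒* ε) and another alternative N → α with FIRST(α) ∩ FOLLOW(N) ≠ ∅: on such a lookahead the parser cannot decide between expanding α and letting N vanish via β.

Nullable non-terminals: D, F.
FIRST sets used below: FIRST(F) = { '(', '/', 'b', ε }, FIRST(D) = { '(', '/', 'b', ε }

D: nullable alternative(s) D → ε; FOLLOW(D) = { $, '(', '/' }
  D → F /: FIRST \ {ε} = { '(', '/', 'b' } — overlaps FOLLOW(D) on { '(', '/' }: CONFLICT
  D → / +: FIRST \ {ε} = { '/' } — overlaps FOLLOW(D) on { '/' }: CONFLICT
  D → ε: FIRST \ {ε} = { } — this is the only nullable alternative, skip

F: nullable alternative(s) F → D; FOLLOW(F) = { '(', '/' }
  F → b b /: FIRST \ {ε} = { 'b' } — disjoint from FOLLOW(F)
  F → /: FIRST \ {ε} = { '/' } — overlaps FOLLOW(F) on { '/' }: CONFLICT
  F → D: FIRST \ {ε} = { '(', '/', 'b' } — this is the only nullable alternative, skip
  F → F ( /: FIRST \ {ε} = { '(', '/', 'b' } — overlaps FOLLOW(F) on { '(', '/' }: CONFLICT

So the grammar has 4 FIRST/FOLLOW conflicts (marked CONFLICT above).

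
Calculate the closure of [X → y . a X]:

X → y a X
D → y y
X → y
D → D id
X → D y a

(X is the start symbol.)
{ [X → y . a X] }

Start with: [X → y . a X]
The dot precedes the terminal a, so nothing is added.

CLOSURE = { [X → y . a X] }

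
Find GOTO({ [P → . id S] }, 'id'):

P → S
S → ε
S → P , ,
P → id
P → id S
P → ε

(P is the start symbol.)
GOTO(I, 'id') = CLOSURE({ [A → αX.β] : [A → α.Xβ] ∈ I, X = 'id' })

Items with dot before 'id', with the dot advanced:
  [P → . id S] → [P → id . S]
Closure of the advanced items:
  [P → id . S] has the dot before S: add [S → .], [S → . P , ,]
  [S → . P , ,] has the dot before P: add [P → . S], [P → . id], [P → . id S], [P → .]

GOTO = { [P → . S], [P → . id S], [P → . id], [P → .], [P → id . S], [S → . P , ,], [S → .] }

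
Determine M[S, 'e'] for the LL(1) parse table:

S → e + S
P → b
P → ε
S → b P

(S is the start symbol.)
To find M[S, 'e'], we find productions for S where 'e' is in the predict set (PREDICT(N → α) = (FIRST(α) \ {ε}) ∪ (FOLLOW(N) if α ⇒* ε)).

S → e + S: PREDICT = { 'e' }
  'e' is in predict set, so this production goes in M[S, 'e']
S → b P: PREDICT = { 'b' }

M[S, 'e'] = S → e + S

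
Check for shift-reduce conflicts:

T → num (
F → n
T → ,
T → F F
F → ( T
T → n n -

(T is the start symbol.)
Augment with T' → T and build the canonical LR(0) collection (I0 = CLOSURE({[T' → . T]}), then GOTO on every symbol after a dot until no new states appear). It has 13 states:
  I0: { [F → . ( T], [F → . n], [T → . ,], [T → . F F], [T → . n n -], [T → . num (], [T' → . T] }  — shift
  I1: { [F → ( . T], [F → . ( T], [F → . n], [T → . ,], [T → . F F], [T → . n n -], [T → . num (] }  — shift
  I2: { [T → , .] }  — reduce
  I3: { [F → . ( T], [F → . n], [T → F . F] }  — shift
  I4: { [T' → T .] }  — accept
  I5: { [F → n .], [T → n . n -] }  — shift, reduce
  I6: { [T → num . (] }  — shift
  I7: { [T → num ( .] }  — reduce
  I8: { [T → n n . -] }  — shift
  I9: { [T → n n - .] }  — reduce
  I10: { [T → F F .] }  — reduce
  I11: { [F → n .] }  — reduce
  I12: { [F → ( T .] }  — reduce

I5 contains reduce item [F → n .] and shift item [T → n . n -] — shift-reduce conflict.

Answer: Yes — I5: [F → n .] vs [T → n . n -]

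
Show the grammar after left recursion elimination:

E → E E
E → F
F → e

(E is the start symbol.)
E → F E'
E' → E E'
E' → ε
F → e

E is directly left-recursive. The standard transformation for
  A → A α₁ | ... | A α_m | β₁ | ... | β_n
is
  A  → β₁ A' | ... | β_n A'
  A' → α₁ A' | ... | α_m A' | ε

E → F becomes E → F E'
E → E E becomes E' → E E'
Add E' → ε

Productions for other non-terminals are unchanged:
  F → e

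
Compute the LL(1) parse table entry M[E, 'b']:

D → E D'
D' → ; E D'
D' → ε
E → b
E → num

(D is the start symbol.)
To find M[E, 'b'], we find productions for E where 'b' is in the predict set (PREDICT(N → α) = (FIRST(α) \ {ε}) ∪ (FOLLOW(N) if α ⇒* ε)).

E → b: PREDICT = { 'b' }
  'b' is in predict set, so this production goes in M[E, 'b']
E → num: PREDICT = { 'num' }

M[E, 'b'] = E → b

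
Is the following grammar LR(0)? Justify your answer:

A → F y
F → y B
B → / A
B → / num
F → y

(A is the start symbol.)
A grammar is LR(0) if no state in the canonical LR(0) collection has:
  - both a shift item (dot before a terminal) and a complete item (shift-reduce conflict), or
  - two or more complete items (reduce-reduce conflict; the accept item [A' → A .] counts as a complete item here).

Augment with A' → A and build the canonical LR(0) collection (I0 = CLOSURE({[A' → . A]}), then GOTO on every symbol after a dot until no new states appear). It has 9 states:
  I0: { [A → . F y], [A' → . A], [F → . y B], [F → . y] }  — shift
  I1: { [A' → A .] }  — accept
  I2: { [A → F . y] }  — shift
  I3: { [B → . / A], [B → . / num], [F → y . B], [F → y .] }  — shift, reduce
  I4: { [A → . F y], [B → / . A], [B → / . num], [F → . y B], [F → . y] }  — shift
  I5: { [F → y B .] }  — reduce
  I6: { [B → / A .] }  — reduce
  I7: { [B → / num .] }  — reduce
  I8: { [A → F y .] }  — reduce

Conflict in state I3:
  Shift-reduce conflict between [F → y .] and [B → . / A]
So the grammar is NOT LR(0).

Answer: No. Shift-reduce conflict between [F → y .] and [B → . / A]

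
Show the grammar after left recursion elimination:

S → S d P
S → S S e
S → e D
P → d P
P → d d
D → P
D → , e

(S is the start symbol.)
S → e D S'
S' → d P S'
S' → S e S'
S' → ε
P → d P
P → d d
D → P
D → , e

S is directly left-recursive. The standard transformation for
  A → A α₁ | ... | A α_m | β₁ | ... | β_n
is
  A  → β₁ A' | ... | β_n A'
  A' → α₁ A' | ... | α_m A' | ε

S → e D becomes S → e D S'
S → S d P becomes S' → d P S'
S → S S e becomes S' → S e S'
Add S' → ε

Productions for other non-terminals are unchanged:
  P → d P
  P → d d
  D → P
  D → , e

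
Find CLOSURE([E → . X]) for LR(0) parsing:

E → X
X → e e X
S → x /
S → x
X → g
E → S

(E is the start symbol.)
{ [E → . X], [X → . e e X], [X → . g] }

Start with: [E → . X]
  [E → . X] has the dot before X: add [X → . e e X], [X → . g]
No further items can be added.

CLOSURE = { [E → . X], [X → . e e X], [X → . g] }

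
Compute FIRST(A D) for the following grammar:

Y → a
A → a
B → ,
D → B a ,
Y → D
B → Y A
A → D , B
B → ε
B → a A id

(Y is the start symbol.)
{ ',', 'a' }

FIRST sets of the non-terminals involved (from the grammar, by fixed-point iteration):
  FIRST(A) = { ',', 'a' }

To compute FIRST(A D), process the symbols left to right:
Symbol A is a non-terminal. Add FIRST(A) \ {ε} = { ',', 'a' }
A is not nullable (ε ∉ FIRST(A)), so stop here.
FIRST(A D) = { ',', 'a' }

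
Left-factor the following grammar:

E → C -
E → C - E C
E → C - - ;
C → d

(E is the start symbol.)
E → C - E'
E' → ε
E' → E C
E' → - ;
C → d

Left-factoring transforms A → αβ₁ | αβ₂ into A → αA' and A' → β₁ | β₂
(α is the longest common prefix among the alternatives). Repeat until
no nonterminal has two alternatives with a common prefix.

Round 1: E has alternatives sharing prefix 'C -'. Introduce E': E → C - E'
  Add: E' → ε
  Add: E' → E C
  Add: E' → - ;

No remaining common prefixes — done.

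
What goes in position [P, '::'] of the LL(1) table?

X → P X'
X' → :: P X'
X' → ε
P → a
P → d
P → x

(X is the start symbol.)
Empty (error entry)

To find M[P, '::'], we find productions for P where '::' is in the predict set (PREDICT(N → α) = (FIRST(α) \ {ε}) ∪ (FOLLOW(N) if α ⇒* ε)).

P → a: PREDICT = { 'a' }
P → d: PREDICT = { 'd' }
P → x: PREDICT = { 'x' }

M[P, '::'] is empty (no production applies)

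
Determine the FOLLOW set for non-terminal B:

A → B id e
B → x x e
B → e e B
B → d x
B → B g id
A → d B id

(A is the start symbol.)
To compute FOLLOW(B), find every occurrence of B on a right-hand side N → α B β: add FIRST(β) \ {ε}, and if β is empty or nullable also add FOLLOW(N). Iterate to a fixed point.

In A → B id e: B is followed by id e, add FIRST(id e) \ {ε} = { 'id' }
In B → e e B: B is at the end; this adds FOLLOW(B) to itself — nothing new
In B → B g id: B is followed by g id, add FIRST(g id) \ {ε} = { 'g' }
In A → d B id: B is followed by id, add FIRST(id) \ {ε} = { 'id' }

Taking the union: FOLLOW(B) = { 'g', 'id' }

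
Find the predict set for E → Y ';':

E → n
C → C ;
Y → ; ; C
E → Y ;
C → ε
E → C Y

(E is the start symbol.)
PREDICT(E → Y ';') = (FIRST(RHS) \ {ε}) ∪ (FOLLOW(E) if ε ∈ FIRST(RHS), i.e. RHS ⇒* ε)
FIRST(Y) = { ';' }
FIRST(Y ';') = { ';' }
ε ∉ FIRST(Y ';'), so FOLLOW(E) is not added.
PREDICT(E → Y ';') = { ';' }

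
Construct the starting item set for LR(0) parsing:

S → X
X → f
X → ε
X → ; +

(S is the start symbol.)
{ [S → . X], [S' → . S], [X → . ; +], [X → . f], [X → .] }

First, augment the grammar with S' → S
I₀ = CLOSURE({ [S' → . S] }):
  [S' → . S] has the dot before S: add [S → . X]
  [S → . X] has the dot before X: add [X → . f], [X → .], [X → . ; +]
No further items can be added.

I₀ = { [S → . X], [S' → . S], [X → . ; +], [X → . f], [X → .] }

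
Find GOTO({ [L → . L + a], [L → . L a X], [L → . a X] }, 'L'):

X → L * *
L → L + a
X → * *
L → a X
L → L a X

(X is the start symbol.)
{ [L → L . + a], [L → L . a X] }

GOTO(I, 'L') = CLOSURE({ [A → αX.β] : [A → α.Xβ] ∈ I, X = 'L' })

Items with dot before 'L', with the dot advanced:
  [L → . L + a] → [L → L . + a]
  [L → . L a X] → [L → L . a X]
Closure adds nothing (no advanced item has the dot before a non-terminal).

GOTO = { [L → L . + a], [L → L . a X] }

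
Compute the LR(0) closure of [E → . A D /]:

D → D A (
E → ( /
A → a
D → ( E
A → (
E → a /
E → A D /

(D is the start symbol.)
{ [A → . (], [A → . a], [E → . A D /] }

To compute CLOSURE, for each item [A → α.Bβ] where B is a non-terminal, add [B → .γ] for all productions B → γ; repeat for the newly added items until nothing changes.

Start with: [E → . A D /]
  [E → . A D /] has the dot before A: add [A → . a], [A → . (]
No further items can be added.

CLOSURE = { [A → . (], [A → . a], [E → . A D /] }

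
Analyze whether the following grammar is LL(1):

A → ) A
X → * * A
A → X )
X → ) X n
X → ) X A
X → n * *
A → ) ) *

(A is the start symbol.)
Relevant sets:
  FIRST(X) = { ')', '*', 'n' }

For A:
  PREDICT(A → ')' A) = { ')' }
  PREDICT(A → X ')') = { ')', '*', 'n' }
  PREDICT(A → ')' ')' '*') = { ')' }
For X:
  PREDICT(X → '*' '*' A) = { '*' }
  PREDICT(X → ')' X n) = { ')' }
  PREDICT(X → ')' X A) = { ')' }
  PREDICT(X → n '*' '*') = { 'n' }

Conflict found: Predict set conflict for A: { ')' }
The grammar is NOT LL(1).

Answer: No. Predict set conflict for A: { ')' }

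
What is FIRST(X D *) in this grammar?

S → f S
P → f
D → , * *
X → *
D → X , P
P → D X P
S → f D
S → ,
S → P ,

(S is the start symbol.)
{ '*' }

FIRST sets of the non-terminals involved (from the grammar, by fixed-point iteration):
  FIRST(X) = { '*' }

To compute FIRST(X D *), process the symbols left to right:
Symbol X is a non-terminal. Add FIRST(X) \ {ε} = { '*' }
X is not nullable (ε ∉ FIRST(X)), so stop here.
FIRST(X D *) = { '*' }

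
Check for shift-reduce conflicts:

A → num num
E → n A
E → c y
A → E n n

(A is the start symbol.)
Augment with A' → A and build the canonical LR(0) collection (I0 = CLOSURE({[A' → . A]}), then GOTO on every symbol after a dot until no new states appear). It has 11 states:
  I0: { [A → . E n n], [A → . num num], [A' → . A], [E → . c y], [E → . n A] }  — shift
  I1: { [A' → A .] }  — accept
  I2: { [A → E . n n] }  — shift
  I3: { [E → c . y] }  — shift
  I4: { [A → . E n n], [A → . num num], [E → . c y], [E → . n A], [E → n . A] }  — shift
  I5: { [A → num . num] }  — shift
  I6: { [A → num num .] }  — reduce
  I7: { [E → n A .] }  — reduce
  I8: { [E → c y .] }  — reduce
  I9: { [A → E n . n] }  — shift
  I10: { [A → E n n .] }  — reduce

No state contains both a complete item and a shift item.

Answer: No shift-reduce conflicts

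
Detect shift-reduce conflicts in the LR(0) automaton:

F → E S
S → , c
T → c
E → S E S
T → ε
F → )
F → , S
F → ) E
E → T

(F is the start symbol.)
Yes — I0: [T → .] vs [F → . )]; I1: [F → ) .] vs [S → . , c]; I5: [T → .] vs [S → . , c]

A shift-reduce conflict occurs when an LR(0) state has both:
  - a complete (reduce) item [A → α .] (dot at the end), and
  - a shift item [B → β . c γ] (dot before a terminal).

Augment with F' → F and build the canonical LR(0) collection (I0 = CLOSURE({[F' → . F]}), then GOTO on every symbol after a dot until no new states appear). It has 15 states:
  I0: { [E → . S E S], [E → . T], [F → . ) E], [F → . )], [F → . , S], [F → . E S], [F' → . F], [S → . , c], [T → . c], [T → .] }  — shift, reduce
  I1: { [E → . S E S], [E → . T], [F → ) . E], [F → ) .], [S → . , c], [T → . c], [T → .] }  — shift, 2 reduces
  I2: { [F → , . S], [S → , . c], [S → . , c] }  — shift
  I3: { [F → E . S], [S → . , c] }  — shift
  I4: { [F' → F .] }  — accept
  I5: { [E → . S E S], [E → . T], [E → S . E S], [S → . , c], [T → . c], [T → .] }  — shift, reduce
  I6: { [E → T .] }  — reduce
  I7: { [T → c .] }  — reduce
  I8: { [S → , . c] }  — shift
  I9: { [E → S E . S], [S → . , c] }  — shift
  I10: { [E → S E S .] }  — reduce
  I11: { [S → , c .] }  — reduce
  I12: { [F → E S .] }  — reduce
  I13: { [F → , S .] }  — reduce
  I14: { [F → ) E .] }  — reduce

I0 contains reduce item [T → .] and shift items [F → . )], [F → . ) E], [F → . , S], [S → . , c], [T → . c] — shift-reduce conflict.
I1 contains reduce items [F → ) .], [T → .] and shift items [S → . , c], [T → . c] — shift-reduce conflict.
I5 contains reduce item [T → .] and shift items [S → . , c], [T → . c] — shift-reduce conflict.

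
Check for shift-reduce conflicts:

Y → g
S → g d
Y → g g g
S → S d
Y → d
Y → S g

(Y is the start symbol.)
Yes — I4: [Y → g .] vs [S → g . d]

Augment with Y' → Y and build the canonical LR(0) collection (I0 = CLOSURE({[Y' → . Y]}), then GOTO on every symbol after a dot until no new states appear). It has 10 states:
  I0: { [S → . S d], [S → . g d], [Y → . S g], [Y → . d], [Y → . g g g], [Y → . g], [Y' → . Y] }  — shift
  I1: { [S → S . d], [Y → S . g] }  — shift
  I2: { [Y' → Y .] }  — accept
  I3: { [Y → d .] }  — reduce
  I4: { [S → g . d], [Y → g . g g], [Y → g .] }  — shift, reduce
  I5: { [S → g d .] }  — reduce
  I6: { [Y → g g . g] }  — shift
  I7: { [Y → g g g .] }  — reduce
  I8: { [S → S d .] }  — reduce
  I9: { [Y → S g .] }  — reduce

I4 contains reduce item [Y → g .] and shift items [S → g . d], [Y → g . g g] — shift-reduce conflict.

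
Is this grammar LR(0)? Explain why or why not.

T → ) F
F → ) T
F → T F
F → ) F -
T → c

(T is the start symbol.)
No. Shift-reduce conflict between [T → ) F .] and [F → ) F . -]

A grammar is LR(0) if no state in the canonical LR(0) collection has:
  - both a shift item (dot before a terminal) and a complete item (shift-reduce conflict), or
  - two or more complete items (reduce-reduce conflict; the accept item [T' → T .] counts as a complete item here).

Augment with T' → T and build the canonical LR(0) collection (I0 = CLOSURE({[T' → . T]}), then GOTO on every symbol after a dot until no new states appear). It has 11 states:
  I0: { [T → . ) F], [T → . c], [T' → . T] }  — shift
  I1: { [F → . ) F -], [F → . ) T], [F → . T F], [T → ) . F], [T → . ) F], [T → . c] }  — shift
  I2: { [T' → T .] }  — accept
  I3: { [T → c .] }  — reduce
  I4: { [F → ) . F -], [F → ) . T], [F → . ) F -], [F → . ) T], [F → . T F], [T → ) . F], [T → . ) F], [T → . c] }  — shift
  I5: { [T → ) F .] }  — reduce
  I6: { [F → . ) F -], [F → . ) T], [F → . T F], [F → T . F], [T → . ) F], [T → . c] }  — shift
  I7: { [F → T F .] }  — reduce
  I8: { [F → ) F . -], [T → ) F .] }  — shift, reduce
  I9: { [F → ) T .], [F → . ) F -], [F → . ) T], [F → . T F], [F → T . F], [T → . ) F], [T → . c] }  — shift, reduce
  I10: { [F → ) F - .] }  — reduce

Conflict in state I8:
  Shift-reduce conflict between [T → ) F .] and [F → ) F . -]
So the grammar is NOT LR(0).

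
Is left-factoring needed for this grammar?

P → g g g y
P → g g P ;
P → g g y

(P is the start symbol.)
Yes, P has productions with common prefix 'g g'

Left-factoring is needed when two productions for the same non-terminal
share a common prefix on the right-hand side.

Productions for P:
  P → g g g y
  P → g g P ;
  P → g g y

Found common prefix 'g g' in productions for P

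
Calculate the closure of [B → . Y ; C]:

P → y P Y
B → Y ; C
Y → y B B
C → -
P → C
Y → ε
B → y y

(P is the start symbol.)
To compute CLOSURE, for each item [A → α.Bβ] where B is a non-terminal, add [B → .γ] for all productions B → γ; repeat for the newly added items until nothing changes.

Start with: [B → . Y ; C]
  [B → . Y ; C] has the dot before Y: add [Y → . y B B], [Y → .]
No further items can be added.

CLOSURE = { [B → . Y ; C], [Y → . y B B], [Y → .] }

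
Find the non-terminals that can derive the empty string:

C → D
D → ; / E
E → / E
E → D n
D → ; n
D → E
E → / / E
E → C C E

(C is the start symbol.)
None

A non-terminal is nullable if it can derive ε (the empty string): either it has an ε-production, or it has a production whose right-hand side consists entirely of nullable non-terminals.

There are no ε-productions, so no non-terminal can derive ε.
No non-terminals are nullable.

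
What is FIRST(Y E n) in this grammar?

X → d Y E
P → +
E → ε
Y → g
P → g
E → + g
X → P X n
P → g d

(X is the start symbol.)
FIRST sets of the non-terminals involved (from the grammar, by fixed-point iteration):
  FIRST(Y) = { 'g' }

To compute FIRST(Y E n), process the symbols left to right:
Symbol Y is a non-terminal. Add FIRST(Y) \ {ε} = { 'g' }
Y is not nullable (ε ∉ FIRST(Y)), so stop here.
FIRST(Y E n) = { 'g' }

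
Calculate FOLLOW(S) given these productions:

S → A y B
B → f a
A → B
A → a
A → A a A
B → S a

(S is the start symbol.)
S is the start symbol, so $ ∈ FOLLOW(S).
In B → S a: S is followed by a, add FIRST(a) \ {ε} = { 'a' }

Taking the union: FOLLOW(S) = { $, 'a' }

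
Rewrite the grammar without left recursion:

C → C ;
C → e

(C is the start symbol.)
C is directly left-recursive. The standard transformation for
  A → A α₁ | ... | A α_m | β₁ | ... | β_n
is
  A  → β₁ A' | ... | β_n A'
  A' → α₁ A' | ... | α_m A' | ε

C → e becomes C → e C'
C → C ; becomes C' → ; C'
Add C' → ε

Resulting grammar:
C → e C'
C' → ; C'
C' → ε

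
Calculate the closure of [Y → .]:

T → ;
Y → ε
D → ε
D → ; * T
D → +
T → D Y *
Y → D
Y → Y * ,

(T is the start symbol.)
Start with: [Y → .]
The dot is at the end, so nothing is added.

CLOSURE = { [Y → .] }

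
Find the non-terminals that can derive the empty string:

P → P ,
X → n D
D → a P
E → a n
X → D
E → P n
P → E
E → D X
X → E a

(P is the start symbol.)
None

A non-terminal is nullable if it can derive ε (the empty string): either it has an ε-production, or it has a production whose right-hand side consists entirely of nullable non-terminals.

There are no ε-productions, so no non-terminal can derive ε.
No non-terminals are nullable.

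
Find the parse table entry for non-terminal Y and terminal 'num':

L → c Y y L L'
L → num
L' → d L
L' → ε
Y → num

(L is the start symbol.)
To find M[Y, 'num'], we find productions for Y where 'num' is in the predict set (PREDICT(N → α) = (FIRST(α) \ {ε}) ∪ (FOLLOW(N) if α ⇒* ε)).

Y → num: PREDICT = { 'num' }
  'num' is in predict set, so this production goes in M[Y, 'num']

M[Y, 'num'] = Y → num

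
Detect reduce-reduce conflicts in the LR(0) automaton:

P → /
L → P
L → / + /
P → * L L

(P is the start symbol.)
No reduce-reduce conflicts

Augment with P' → P and build the canonical LR(0) collection (I0 = CLOSURE({[P' → . P]}), then GOTO on every symbol after a dot until no new states appear). It has 10 states:
  I0: { [P → . * L L], [P → . /], [P' → . P] }  — shift
  I1: { [L → . / + /], [L → . P], [P → * . L L], [P → . * L L], [P → . /] }  — shift
  I2: { [P → / .] }  — reduce
  I3: { [P' → P .] }  — accept
  I4: { [L → / . + /], [P → / .] }  — shift, reduce
  I5: { [L → . / + /], [L → . P], [P → * L . L], [P → . * L L], [P → . /] }  — shift
  I6: { [L → P .] }  — reduce
  I7: { [P → * L L .] }  — reduce
  I8: { [L → / + . /] }  — shift
  I9: { [L → / + / .] }  — reduce

No state contains more than one complete item.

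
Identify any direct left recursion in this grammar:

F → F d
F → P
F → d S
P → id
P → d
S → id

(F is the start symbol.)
Yes, F is left-recursive

Direct left recursion occurs when N → N α for some non-terminal N (the right-hand side begins with the left-hand side itself).

F → F d: LEFT RECURSIVE (starts with F)
F → P: starts with P
F → d S: starts with d
P → id: starts with id
P → d: starts with d
S → id: starts with id

The grammar has direct left recursion on: F.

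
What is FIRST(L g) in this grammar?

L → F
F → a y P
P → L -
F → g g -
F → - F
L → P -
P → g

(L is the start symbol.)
FIRST sets of the non-terminals involved (from the grammar, by fixed-point iteration):
  FIRST(L) = { '-', 'a', 'g' }

To compute FIRST(L g), process the symbols left to right:
Symbol L is a non-terminal. Add FIRST(L) \ {ε} = { '-', 'a', 'g' }
L is not nullable (ε ∉ FIRST(L)), so stop here.
FIRST(L g) = { '-', 'a', 'g' }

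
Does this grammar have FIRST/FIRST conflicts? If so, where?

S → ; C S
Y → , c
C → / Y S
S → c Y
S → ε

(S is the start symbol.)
No FIRST/FIRST conflicts.

A FIRST/FIRST conflict occurs when two productions N → α and N → β for the same non-terminal have FIRST(α) ∩ FIRST(β) ≠ ∅ (with ε ∈ FIRST of a nullable right-hand side, so two nullable alternatives also conflict).

Productions for S:
  S → ; C S: FIRST = { ';' }
  S → c Y: FIRST = { 'c' }
  S → ε: FIRST = { ε }
Y, C have only one production, so no FIRST/FIRST conflict is possible there.

All alternatives of each non-terminal have pairwise disjoint FIRST sets.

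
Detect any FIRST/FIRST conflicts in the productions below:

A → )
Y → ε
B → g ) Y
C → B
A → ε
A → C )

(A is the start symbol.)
A FIRST/FIRST conflict occurs when two productions N → α and N → β for the same non-terminal have FIRST(α) ∩ FIRST(β) ≠ ∅ (with ε ∈ FIRST of a nullable right-hand side, so two nullable alternatives also conflict).

FIRST sets of the non-terminals at (or reachable through a nullable prefix from) the front of some alternative:
  FIRST(C) = { 'g' }

Productions for A:
  A → ): FIRST = { ')' }
  A → ε: FIRST = { ε }
  A → C ): FIRST = { 'g' }
Y, B, C have only one production, so no FIRST/FIRST conflict is possible there.

All alternatives of each non-terminal have pairwise disjoint FIRST sets.

Answer: No FIRST/FIRST conflicts.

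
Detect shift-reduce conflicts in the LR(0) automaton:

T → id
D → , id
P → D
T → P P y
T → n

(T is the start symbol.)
No shift-reduce conflicts

Augment with T' → T and build the canonical LR(0) collection (I0 = CLOSURE({[T' → . T]}), then GOTO on every symbol after a dot until no new states appear). It has 10 states:
  I0: { [D → . , id], [P → . D], [T → . P P y], [T → . id], [T → . n], [T' → . T] }  — shift
  I1: { [D → , . id] }  — shift
  I2: { [P → D .] }  — reduce
  I3: { [D → . , id], [P → . D], [T → P . P y] }  — shift
  I4: { [T' → T .] }  — accept
  I5: { [T → id .] }  — reduce
  I6: { [T → n .] }  — reduce
  I7: { [T → P P . y] }  — shift
  I8: { [T → P P y .] }  — reduce
  I9: { [D → , id .] }  — reduce

No state contains both a complete item and a shift item.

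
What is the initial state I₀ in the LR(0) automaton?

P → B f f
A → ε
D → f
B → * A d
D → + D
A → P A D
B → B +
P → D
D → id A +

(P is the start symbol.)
{ [B → . * A d], [B → . B +], [D → . + D], [D → . f], [D → . id A +], [P → . B f f], [P → . D], [P' → . P] }

First, augment the grammar with P' → P
I₀ = CLOSURE({ [P' → . P] }):
  [P' → . P] has the dot before P: add [P → . B f f], [P → . D]
  [P → . B f f] has the dot before B: add [B → . * A d], [B → . B +]
  [P → . D] has the dot before D: add [D → . f], [D → . + D], [D → . id A +]
No further items can be added.

I₀ = { [B → . * A d], [B → . B +], [D → . + D], [D → . f], [D → . id A +], [P → . B f f], [P → . D], [P' → . P] }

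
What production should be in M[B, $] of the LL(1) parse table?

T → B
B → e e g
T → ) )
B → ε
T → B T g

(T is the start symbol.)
To find M[B, $], we find productions for B where $ is in the predict set (PREDICT(N → α) = (FIRST(α) \ {ε}) ∪ (FOLLOW(N) if α ⇒* ε)).

Relevant sets:
  FOLLOW(B) = { $, ')', 'e', 'g' }

B → e e g: PREDICT = { 'e' }
B → ε: PREDICT = { $, ')', 'e', 'g' }
  $ is in predict set, so this production goes in M[B, $]

M[B, $] = B → ε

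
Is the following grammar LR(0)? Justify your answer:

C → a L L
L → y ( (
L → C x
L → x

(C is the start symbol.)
Yes, the grammar is LR(0)

A grammar is LR(0) if no state in the canonical LR(0) collection has:
  - both a shift item (dot before a terminal) and a complete item (shift-reduce conflict), or
  - two or more complete items (reduce-reduce conflict; the accept item [C' → C .] counts as a complete item here).

Augment with C' → C and build the canonical LR(0) collection (I0 = CLOSURE({[C' → . C]}), then GOTO on every symbol after a dot until no new states appear). It has 11 states:
  I0: { [C → . a L L], [C' → . C] }  — shift
  I1: { [C' → C .] }  — accept
  I2: { [C → . a L L], [C → a . L L], [L → . C x], [L → . x], [L → . y ( (] }  — shift
  I3: { [L → C . x] }  — shift
  I4: { [C → . a L L], [C → a L . L], [L → . C x], [L → . x], [L → . y ( (] }  — shift
  I5: { [L → x .] }  — reduce
  I6: { [L → y . ( (] }  — shift
  I7: { [L → y ( . (] }  — shift
  I8: { [L → y ( ( .] }  — reduce
  I9: { [C → a L L .] }  — reduce
  I10: { [L → C x .] }  — reduce

Every state is either a pure shift/goto state or contains exactly one complete item and nothing to shift — no conflicts. The grammar is LR(0).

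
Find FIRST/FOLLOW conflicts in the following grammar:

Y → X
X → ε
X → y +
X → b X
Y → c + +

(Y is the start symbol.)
No FIRST/FOLLOW conflicts.

Nullable non-terminals: X, Y.
FIRST sets used below: FIRST(X) = { 'b', 'y', ε }

X: nullable alternative(s) X → ε; FOLLOW(X) = { $ }
  X → ε: FIRST \ {ε} = { } — this is the only nullable alternative, skip
  X → y +: FIRST \ {ε} = { 'y' } — disjoint from FOLLOW(X)
  X → b X: FIRST \ {ε} = { 'b' } — disjoint from FOLLOW(X)

Y: nullable alternative(s) Y → X; FOLLOW(Y) = { $ }
  Y → X: FIRST \ {ε} = { 'b', 'y' } — this is the only nullable alternative, skip
  Y → c + +: FIRST \ {ε} = { 'c' } — disjoint from FOLLOW(Y)

No FIRST/FOLLOW conflicts found.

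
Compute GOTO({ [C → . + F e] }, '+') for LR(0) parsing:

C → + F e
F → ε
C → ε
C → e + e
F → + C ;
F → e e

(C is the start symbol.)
GOTO(I, '+') = CLOSURE({ [A → αX.β] : [A → α.Xβ] ∈ I, X = '+' })

Items with dot before '+', with the dot advanced:
  [C → . + F e] → [C → + . F e]
Closure of the advanced items:
  [C → + . F e] has the dot before F: add [F → .], [F → . + C ;], [F → . e e]

GOTO = { [C → + . F e], [F → . + C ;], [F → . e e], [F → .] }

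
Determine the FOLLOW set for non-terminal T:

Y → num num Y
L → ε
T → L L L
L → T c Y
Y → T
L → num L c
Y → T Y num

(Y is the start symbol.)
{ $, 'c', 'num' }

To compute FOLLOW(T), find every occurrence of T on a right-hand side N → α T β: add FIRST(β) \ {ε}, and if β is empty or nullable also add FOLLOW(N). Iterate to a fixed point.

In L → T c Y: T is followed by c Y, add FIRST(c Y) \ {ε} = { 'c' }
In Y → T: T is at the end, add FOLLOW(Y)
In Y → T Y num: T is followed by Y num, add FIRST(Y num) \ {ε} = { 'c', 'num' }

The FOLLOW sets referred to above (computed the same way, to a fixed point):
  FOLLOW(Y) = { $, 'c', 'num' }

Taking the union: FOLLOW(T) = { $, 'c', 'num' }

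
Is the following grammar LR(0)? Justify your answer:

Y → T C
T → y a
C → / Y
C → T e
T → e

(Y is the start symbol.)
A grammar is LR(0) if no state in the canonical LR(0) collection has:
  - both a shift item (dot before a terminal) and a complete item (shift-reduce conflict), or
  - two or more complete items (reduce-reduce conflict; the accept item [Y' → Y .] counts as a complete item here).

Augment with Y' → Y and build the canonical LR(0) collection (I0 = CLOSURE({[Y' → . Y]}), then GOTO on every symbol after a dot until no new states appear). It has 11 states:
  I0: { [T → . e], [T → . y a], [Y → . T C], [Y' → . Y] }  — shift
  I1: { [C → . / Y], [C → . T e], [T → . e], [T → . y a], [Y → T . C] }  — shift
  I2: { [Y' → Y .] }  — accept
  I3: { [T → e .] }  — reduce
  I4: { [T → y . a] }  — shift
  I5: { [T → y a .] }  — reduce
  I6: { [C → / . Y], [T → . e], [T → . y a], [Y → . T C] }  — shift
  I7: { [Y → T C .] }  — reduce
  I8: { [C → T . e] }  — shift
  I9: { [C → T e .] }  — reduce
  I10: { [C → / Y .] }  — reduce

Every state is either a pure shift/goto state or contains exactly one complete item and nothing to shift — no conflicts. The grammar is LR(0).

Answer: Yes, the grammar is LR(0)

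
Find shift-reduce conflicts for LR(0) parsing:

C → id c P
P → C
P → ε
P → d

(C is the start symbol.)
A shift-reduce conflict occurs when an LR(0) state has both:
  - a complete (reduce) item [A → α .] (dot at the end), and
  - a shift item [B → β . c γ] (dot before a terminal).

Augment with C' → C and build the canonical LR(0) collection (I0 = CLOSURE({[C' → . C]}), then GOTO on every symbol after a dot until no new states appear). It has 7 states:
  I0: { [C → . id c P], [C' → . C] }  — shift
  I1: { [C' → C .] }  — accept
  I2: { [C → id . c P] }  — shift
  I3: { [C → . id c P], [C → id c . P], [P → . C], [P → . d], [P → .] }  — shift, reduce
  I4: { [P → C .] }  — reduce
  I5: { [C → id c P .] }  — reduce
  I6: { [P → d .] }  — reduce

I3 contains reduce item [P → .] and shift items [C → . id c P], [P → . d] — shift-reduce conflict.

Answer: Yes — I3: [P → .] vs [C → . id c P]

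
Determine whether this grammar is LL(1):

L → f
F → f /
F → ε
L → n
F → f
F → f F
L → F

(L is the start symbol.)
No. Predict set conflict for L: { 'f' }

A grammar is LL(1) if for each non-terminal N with multiple productions, the predict sets of those productions are pairwise disjoint, where PREDICT(N → α) = (FIRST(α) \ {ε}) ∪ (FOLLOW(N) if α ⇒* ε).

Relevant sets:
  FIRST(F) = { 'f', ε }
  FOLLOW(L) = { $ }
  FOLLOW(F) = { $ }

For L:
  PREDICT(L → f) = { 'f' }
  PREDICT(L → n) = { 'n' }
  PREDICT(L → F) = { $, 'f' }
For F:
  PREDICT(F → f '/') = { 'f' }
  PREDICT(F → ε) = { $ }
  PREDICT(F → f) = { 'f' }
  PREDICT(F → f F) = { 'f' }

Conflict found: Predict set conflict for L: { 'f' }
The grammar is NOT LL(1).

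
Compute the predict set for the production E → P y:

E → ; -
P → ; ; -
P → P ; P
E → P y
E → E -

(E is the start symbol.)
PREDICT(E → P y) = (FIRST(RHS) \ {ε}) ∪ (FOLLOW(E) if ε ∈ FIRST(RHS), i.e. RHS ⇒* ε)
FIRST(P) = { ';' }
FIRST(P y) = { ';' }
ε ∉ FIRST(P y), so FOLLOW(E) is not added.
PREDICT(E → P y) = { ';' }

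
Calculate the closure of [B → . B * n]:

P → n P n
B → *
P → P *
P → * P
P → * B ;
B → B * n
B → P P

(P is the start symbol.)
Start with: [B → . B * n]
  [B → . B * n] has the dot before B: add [B → . *], [B → . P P]
  [B → . P P] has the dot before P: add [P → . n P n], [P → . P *], [P → . * P], [P → . * B ;]
No further items can be added.

CLOSURE = { [B → . *], [B → . B * n], [B → . P P], [P → . * B ;], [P → . * P], [P → . P *], [P → . n P n] }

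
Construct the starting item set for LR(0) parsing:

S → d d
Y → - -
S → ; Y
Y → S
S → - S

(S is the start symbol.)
{ [S → . - S], [S → . ; Y], [S → . d d], [S' → . S] }

First, augment the grammar with S' → S
I₀ = CLOSURE({ [S' → . S] }):
  [S' → . S] has the dot before S: add [S → . d d], [S → . ; Y], [S → . - S]
No further items can be added.

I₀ = { [S → . - S], [S → . ; Y], [S → . d d], [S' → . S] }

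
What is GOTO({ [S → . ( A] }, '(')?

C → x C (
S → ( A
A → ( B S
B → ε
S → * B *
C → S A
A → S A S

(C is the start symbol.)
GOTO(I, '(') = CLOSURE({ [A → αX.β] : [A → α.Xβ] ∈ I, X = '(' })

Items with dot before '(', with the dot advanced:
  [S → . ( A] → [S → ( . A]
Closure of the advanced items:
  [S → ( . A] has the dot before A: add [A → . ( B S], [A → . S A S]
  [A → . S A S] has the dot before S: add [S → . ( A], [S → . * B *]

GOTO = { [A → . ( B S], [A → . S A S], [S → ( . A], [S → . ( A], [S → . * B *] }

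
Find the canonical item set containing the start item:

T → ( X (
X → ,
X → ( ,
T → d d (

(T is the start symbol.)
{ [T → . ( X (], [T → . d d (], [T' → . T] }

First, augment the grammar with T' → T
I₀ = CLOSURE({ [T' → . T] }):
  [T' → . T] has the dot before T: add [T → . ( X (], [T → . d d (]
No further items can be added.

I₀ = { [T → . ( X (], [T → . d d (], [T' → . T] }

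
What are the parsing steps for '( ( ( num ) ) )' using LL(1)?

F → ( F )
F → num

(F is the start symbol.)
LL(1) parsing maintains a stack (initially the start symbol over $) and the input. At each step: if the stack top is a terminal, match it against the current input token; if it is a non-terminal N, replace it with the RHS of M[N, lookahead] (the unique production whose predict set contains the lookahead).

Stack is shown with the top on the left.

Stack        Input              Action
--------------------------------------
F $          ( ( ( num ) ) ) $  output F → ( F )
( F ) $      ( ( ( num ) ) ) $  match '('
F ) $        ( ( num ) ) ) $    output F → ( F )
( F ) ) $    ( ( num ) ) ) $    match '('
F ) ) $      ( num ) ) ) $      output F → ( F )
( F ) ) ) $  ( num ) ) ) $      match '('
F ) ) ) $    num ) ) ) $        output F → num
num ) ) ) $  num ) ) ) $        match 'num'
) ) ) $      ) ) ) $            match ')'
) ) $        ) ) $              match ')'
) $          ) $                match ')'
$            $                  accept

The string is accepted.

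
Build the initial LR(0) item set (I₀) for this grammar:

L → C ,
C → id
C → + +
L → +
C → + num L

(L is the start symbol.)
{ [C → . + +], [C → . + num L], [C → . id], [L → . +], [L → . C ,], [L' → . L] }

First, augment the grammar with L' → L
I₀ = CLOSURE({ [L' → . L] }):
  [L' → . L] has the dot before L: add [L → . C ,], [L → . +]
  [L → . C ,] has the dot before C: add [C → . id], [C → . + +], [C → . + num L]
No further items can be added.

I₀ = { [C → . + +], [C → . + num L], [C → . id], [L → . +], [L → . C ,], [L' → . L] }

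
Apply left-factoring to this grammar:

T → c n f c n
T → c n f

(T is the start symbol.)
T → c n f T'
T' → c n
T' → ε

Left-factoring transforms A → αβ₁ | αβ₂ into A → αA' and A' → β₁ | β₂
(α is the longest common prefix among the alternatives). Repeat until
no nonterminal has two alternatives with a common prefix.

Round 1: T has alternatives sharing prefix 'c n f'. Introduce T': T → c n f T'
  Add: T' → c n
  Add: T' → ε

No remaining common prefixes — done.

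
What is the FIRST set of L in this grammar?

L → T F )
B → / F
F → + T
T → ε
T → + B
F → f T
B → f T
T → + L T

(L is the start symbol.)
FIRST sets of the other non-terminals involved (by the same procedure, iterated to a fixed point):
  FIRST(T) = { '+', ε }
  FIRST(F) = { '+', 'f' }

From L → T F ):
  - T is a non-terminal: add FIRST(T) \ {ε} = { '+' }
    T is nullable, so continue to the next symbol
  - F is a non-terminal: add FIRST(F) \ {ε} = { '+', 'f' }
    F is not nullable, so stop

Collecting: FIRST(L) = { '+', 'f' }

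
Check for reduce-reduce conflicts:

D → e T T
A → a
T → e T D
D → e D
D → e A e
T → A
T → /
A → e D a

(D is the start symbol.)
Augment with D' → D and build the canonical LR(0) collection (I0 = CLOSURE({[D' → . D]}), then GOTO on every symbol after a dot until no new states appear). It has 19 states:
  I0: { [D → . e A e], [D → . e D], [D → . e T T], [D' → . D] }  — shift
  I1: { [D' → D .] }  — accept
  I2: { [A → . a], [A → . e D a], [D → . e A e], [D → . e D], [D → . e T T], [D → e . A e], [D → e . D], [D → e . T T], [T → . /], [T → . A], [T → . e T D] }  — shift
  I3: { [T → / .] }  — reduce
  I4: { [D → e A . e], [T → A .] }  — shift, reduce
  I5: { [D → e D .] }  — reduce
  I6: { [A → . a], [A → . e D a], [D → e T . T], [T → . /], [T → . A], [T → . e T D] }  — shift
  I7: { [A → a .] }  — reduce
  I8: { [A → . a], [A → . e D a], [A → e . D a], [D → . e A e], [D → . e D], [D → . e T T], [D → e . A e], [D → e . D], [D → e . T T], [T → . /], [T → . A], [T → . e T D], [T → e . T D] }  — shift
  I9: { [A → e D . a], [D → e D .] }  — shift, reduce
  I10: { [A → . a], [A → . e D a], [D → . e A e], [D → . e D], [D → . e T T], [D → e T . T], [T → . /], [T → . A], [T → . e T D], [T → e T . D] }  — shift
  I11: { [T → A .] }  — reduce
  I12: { [T → e T D .] }  — reduce
  I13: { [D → e T T .] }  — reduce
  I14: { [A → e D a .] }  — reduce
  I15: { [A → . a], [A → . e D a], [A → e . D a], [D → . e A e], [D → . e D], [D → . e T T], [T → . /], [T → . A], [T → . e T D], [T → e . T D] }  — shift
  I16: { [A → e D . a] }  — shift
  I17: { [D → . e A e], [D → . e D], [D → . e T T], [T → e T . D] }  — shift
  I18: { [D → e A e .] }  — reduce

No state contains more than one complete item.

Answer: No reduce-reduce conflicts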